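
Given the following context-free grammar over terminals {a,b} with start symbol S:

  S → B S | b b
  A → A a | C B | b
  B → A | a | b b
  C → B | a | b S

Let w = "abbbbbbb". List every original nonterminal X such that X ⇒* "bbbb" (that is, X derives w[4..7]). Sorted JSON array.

CNF form of G:
  S -> B S | T1 T1
  A -> A T0 | C B | b
  B -> A T0 | C B | T1 T1 | a | b
  C -> A T0 | C B | T1 S | T1 T1 | a | b
  T0 -> a
  T1 -> b

Fill CYK table bottom-up — only the sub-triangle for w[4..7]:
  T[4,4] 'b' = {A,B,C,T1}  orig:{A,B,C}
  T[5,5] 'b' = {A,B,C,T1}  orig:{A,B,C}
  T[6,6] 'b' = {A,B,C,T1}  orig:{A,B,C}
  T[7,7] 'b' = {A,B,C,T1}  orig:{A,B,C}
  T[4,5] 'bb' = {A,B,C,S}
  T[5,6] 'bb' = {A,B,C,S}
  T[6,7] 'bb' = {A,B,C,S}
  T[4,6] 'bbb' = {A,B,C,S}
  T[5,7] 'bbb' = {A,B,C,S}
  T[4,7] 'bbbb' = {A,B,C,S}

Original NTs in T[4,7] deriving "bbbb": ["A", "B", "C", "S"]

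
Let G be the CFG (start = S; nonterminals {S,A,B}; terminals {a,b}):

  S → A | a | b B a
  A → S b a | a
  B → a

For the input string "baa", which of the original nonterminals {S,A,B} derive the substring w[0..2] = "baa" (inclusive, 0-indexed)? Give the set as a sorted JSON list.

Convert to CNF:
  S -> S X3 | T0 X4 | a
  A -> S X2 | a
  B -> a
  T0 -> b
  T1 -> a
  X2 -> T0 T1
  X3 -> T0 T1
  X4 -> B T1

Fill CYK table bottom-up — only the sub-triangle for w[0..2]:
  [0..0]={T0}  "b"  orig:{}
  [1..1]={A,B,S,T1}  "a"  orig:{A,B,S}
  [2..2]={A,B,S,T1}  "a"  orig:{A,B,S}
  [0..1]={X2,X3}  "ba"  orig:{}
  [1..2]={X4}  "aa"  orig:{}
  [0..2]={S}  "baa"

Original NTs in T[0,2] deriving "baa": ["S"]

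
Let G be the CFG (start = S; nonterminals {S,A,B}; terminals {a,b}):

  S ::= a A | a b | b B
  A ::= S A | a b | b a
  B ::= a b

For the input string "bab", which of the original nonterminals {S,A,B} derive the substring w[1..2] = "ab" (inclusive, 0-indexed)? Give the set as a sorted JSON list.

Convert to CNF:
  S -> T0 A | T0 T1 | T1 B
  A -> S A | T0 T1 | T1 T0
  B -> T0 T1
  T0 -> a
  T1 -> b

CYK table (by increasing span), restricted to cells inside w[1..2]:
  [1..1]={T0}  "a"  orig:{}
  [2..2]={T1}  "b"  orig:{}
  [1..2]={A,B,S}  "ab"

Original NTs in T[1,2] deriving "ab": ["A", "B", "S"]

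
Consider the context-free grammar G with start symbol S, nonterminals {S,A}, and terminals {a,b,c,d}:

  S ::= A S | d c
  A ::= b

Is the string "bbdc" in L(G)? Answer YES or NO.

CNF form of G:
  S -> A S | T0 T1
  A -> b
  T0 -> d
  T1 -> c

Fill CYK table bottom-up:
  cell(0,0) b: {A}
  cell(1,1) b: {A}
  cell(2,2) d: {T0}  orig:{}
  cell(3,3) c: {T1}  orig:{}
  cell(0,1) bb: ∅
  cell(1,2) bd: ∅
  cell(2,3) dc: {S}
  cell(0,2) bbd: ∅
  cell(1,3) bdc: {S}
  cell(0,3) bbdc: {S}

S ∈ T[0,3] ⇒ YES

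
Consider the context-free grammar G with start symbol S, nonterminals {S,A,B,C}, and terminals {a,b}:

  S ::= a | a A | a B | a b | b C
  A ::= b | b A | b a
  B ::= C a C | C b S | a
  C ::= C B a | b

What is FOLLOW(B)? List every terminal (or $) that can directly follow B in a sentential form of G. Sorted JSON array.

FIRST iteration:
round 1:
  A via A→b: +{b}
  B via B→a: +{a}
  C via C→b: +{b}
  S via S→a: +{a}
  S via S→b C: +{b}
  FIRST(S)={a,b}  FIRST(A)={b}  FIRST(B)={a}  FIRST(C)={b}
round 2:
  B via B→C a C: +{b}
  FIRST(S)={a,b}  FIRST(A)={b}  FIRST(B)={a,b}  FIRST(C)={b}
round 3: done
  FIRST(S)={a,b}  FIRST(A)={b}  FIRST(B)={a,b}  FIRST(C)={b}

FOLLOW iteration:
FOLLOW(S) := {$}
round 1:
  B→C a C: FOLLOW(C) ⊇ FIRST(a) = {a}; new: +{a}
  B→C b S: FOLLOW(C) ⊇ FIRST(b) = {b}; new: +{b}
  C→C B a: FOLLOW(B) ⊇ FIRST(a) = {a}; new: +{a}
  S→a A: FOLLOW(A) ⊇ FOLLOW(S) ⊇ {$}; new: +{$}
  S→a B: FOLLOW(B) ⊇ FOLLOW(S) ⊇ {$}; new: +{$}
  S→b C: FOLLOW(C) ⊇ FOLLOW(S) ⊇ {$}; new: +{$}
  FOLLOW[S]={$}  FOLLOW[A]={$}  FOLLOW[B]={$,a}  FOLLOW[C]={$,a,b}
round 2:
  B→C b S: FOLLOW(S) ⊇ FOLLOW(B) ⊇ {$,a}; new: +{a}
  S→a A: FOLLOW(A) ⊇ FOLLOW(S) ⊇ {$,a}; new: +{a}
  FOLLOW[S]={$,a}  FOLLOW[A]={$,a}  FOLLOW[B]={$,a}  FOLLOW[C]={$,a,b}
round 3: done
  FOLLOW[S]={$,a}  FOLLOW[A]={$,a}  FOLLOW[B]={$,a}  FOLLOW[C]={$,a,b}

FOLLOW(B) = ["$", "a"]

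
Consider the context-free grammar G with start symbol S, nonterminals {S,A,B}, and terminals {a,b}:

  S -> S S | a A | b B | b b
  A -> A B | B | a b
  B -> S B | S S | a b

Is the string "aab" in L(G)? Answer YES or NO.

Convert to CNF:
  S -> S S | T0 A | T1 B | T1 T1
  A -> A B | S B | S S | T0 T1
  B -> S B | S S | T0 T1
  T0 -> a
  T1 -> b

CYK table (by increasing span):
  T[0,0] 'a' = {T0}  orig:{}
  T[1,1] 'a' = {T0}  orig:{}
  T[2,2] 'b' = {T1}  orig:{}
  T[0,1] 'aa' = ∅
  T[1,2] 'ab' = {A,B}
  T[0,2] 'aab' = {S}

S ∈ T[0,2] ⇒ YES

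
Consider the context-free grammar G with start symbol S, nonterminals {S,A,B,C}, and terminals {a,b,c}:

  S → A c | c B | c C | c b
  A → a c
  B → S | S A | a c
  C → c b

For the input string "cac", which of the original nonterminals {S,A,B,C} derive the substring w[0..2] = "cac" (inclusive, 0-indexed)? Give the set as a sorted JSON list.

Convert to CNF:
  S -> A T1 | T1 B | T1 C | T1 T2
  A -> T0 T1
  B -> A T1 | S A | T0 T1 | T1 B | T1 C | T1 T2
  C -> T1 T2
  T0 -> a
  T1 -> c
  T2 -> b

CYK fill (cells [i..j] with 0 ≤ i ≤ j ≤ 2 only):
  T[0,0] 'c' = {T1}  orig:{}
  T[1,1] 'a' = {T0}  orig:{}
  T[2,2] 'c' = {T1}  orig:{}
  T[0,1] 'ca' = ∅
  T[1,2] 'ac' = {A,B}
  T[0,2] 'cac' = {B,S}

Original NTs in T[0,2] deriving "cac": ["B", "S"]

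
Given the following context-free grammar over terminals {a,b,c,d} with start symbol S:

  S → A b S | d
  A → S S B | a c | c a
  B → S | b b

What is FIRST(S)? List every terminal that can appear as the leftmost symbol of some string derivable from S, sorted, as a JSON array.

FIRST iteration:
iter 1:
  A via A→a c: +{a}
  A via A→c a: +{c}
  B via B→b b: +{b}
  S via S→A b S: +{a,c}
  S via S→d: +{d}
  FIRST[S]={a,c,d}  FIRST[A]={a,c}  FIRST[B]={b}
iter 2:
  A via A→S S B: +{d}
  B via B→S: +{a,c,d}
  FIRST[S]={a,c,d}  FIRST[A]={a,c,d}  FIRST[B]={a,b,c,d}
iter 3: (no change)
  FIRST[S]={a,c,d}  FIRST[A]={a,c,d}  FIRST[B]={a,b,c,d}

FIRST(S) = ["a", "c", "d"]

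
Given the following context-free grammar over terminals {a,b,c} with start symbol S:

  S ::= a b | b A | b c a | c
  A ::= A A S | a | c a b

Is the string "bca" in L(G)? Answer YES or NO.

CNF form of G:
  S -> T1 T2 | T2 A | T2 X5 | c
  A -> A X3 | T0 X4 | a
  T0 -> c
  T1 -> a
  T2 -> b
  X3 -> A S
  X4 -> T1 T2
  X5 -> T0 T1

Fill CYK table bottom-up:
  T[0,0] 'b' = {T2}  orig:{}
  T[1,1] 'c' = {S,T0}  orig:{S}
  T[2,2] 'a' = {A,T1}  orig:{A}
  T[0,1] 'bc' = ∅
  T[1,2] 'ca' = {X5}  orig:{}
  T[0,2] 'bca' = {S}

S ∈ T[0,2] ⇒ YES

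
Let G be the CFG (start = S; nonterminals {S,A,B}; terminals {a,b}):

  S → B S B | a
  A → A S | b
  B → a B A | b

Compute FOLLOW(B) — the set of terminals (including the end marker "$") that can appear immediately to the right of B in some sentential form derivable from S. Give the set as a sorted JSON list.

FIRST sets, iterate to fixpoint:
pass 1:
  A via A→b: +{b}
  B via B→a B A: +{a}
  B via B→b: +{b}
  S via S→B S B: +{a,b}
  FIRST(S)={a,b}  FIRST(A)={b}  FIRST(B)={a,b}
pass 2: (no change)
  FIRST(S)={a,b}  FIRST(A)={b}  FIRST(B)={a,b}

Compute FOLLOW by fixpoint:
initialize: $ ∈ FOLLOW(S)
round 1:
  A→A S: FOLLOW(A) ⊇ FIRST(S) = {a,b}; new: +{a,b}
  A→A S: FOLLOW(S) ⊇ FOLLOW(A) ⊇ {a,b}; new: +{a,b}
  B→a B A: FOLLOW(B) ⊇ FIRST(A) = {b}; new: +{b}
  S→B S B: FOLLOW(B) ⊇ FIRST(S) = {a,b}; new: +{a}
  S→B S B: FOLLOW(B) ⊇ FOLLOW(S) ⊇ {$,a,b}; new: +{$}
  FOLLOW[S]={$,a,b}  FOLLOW[A]={a,b}  FOLLOW[B]={$,a,b}
round 2:
  B→a B A: FOLLOW(A) ⊇ FOLLOW(B) ⊇ {$,a,b}; new: +{$}
  FOLLOW[S]={$,a,b}  FOLLOW[A]={$,a,b}  FOLLOW[B]={$,a,b}
round 3: (stable)
  FOLLOW[S]={$,a,b}  FOLLOW[A]={$,a,b}  FOLLOW[B]={$,a,b}

FOLLOW(B) = ["$", "a", "b"]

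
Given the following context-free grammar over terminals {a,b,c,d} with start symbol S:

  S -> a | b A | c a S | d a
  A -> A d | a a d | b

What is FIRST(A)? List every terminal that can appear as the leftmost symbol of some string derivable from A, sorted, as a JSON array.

Compute FIRST by fixpoint:
pass 1:
  A via A→a a d: +{a}
  A via A→b: +{b}
  S via S→a: +{a}
  S via S→b A: +{b}
  S via S→c a S: +{c}
  S via S→d a: +{d}
  S: {a,b,c,d}  A: {a,b}
pass 2: (stable)
  S: {a,b,c,d}  A: {a,b}

FIRST(A) = ["a", "b"]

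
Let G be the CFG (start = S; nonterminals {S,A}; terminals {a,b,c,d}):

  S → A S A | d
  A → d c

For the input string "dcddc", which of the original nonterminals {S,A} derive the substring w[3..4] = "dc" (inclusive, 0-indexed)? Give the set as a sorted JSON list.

Convert to CNF:
  S -> A X2 | d
  A -> T0 T1
  T0 -> d
  T1 -> c
  X2 -> S A

Fill CYK table bottom-up, restricted to cells inside w[3..4]:
  T[3,3] 'd' = {S,T0}  orig:{S}
  T[4,4] 'c' = {T1}  orig:{}
  T[3,4] 'dc' = {A}

Original NTs in T[3,4] deriving "dc": ["A"]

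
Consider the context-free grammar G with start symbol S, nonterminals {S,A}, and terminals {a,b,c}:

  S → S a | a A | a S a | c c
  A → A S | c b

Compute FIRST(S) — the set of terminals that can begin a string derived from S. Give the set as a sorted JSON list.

Compute FIRST by fixpoint:
[1]
  A via A→c b: +{c}
  S via S→a A: +{a}
  S via S→c c: +{c}
  S: {a,c}  A: {c}
[2] (no change)
  S: {a,c}  A: {c}

FIRST(S) = ["a", "c"]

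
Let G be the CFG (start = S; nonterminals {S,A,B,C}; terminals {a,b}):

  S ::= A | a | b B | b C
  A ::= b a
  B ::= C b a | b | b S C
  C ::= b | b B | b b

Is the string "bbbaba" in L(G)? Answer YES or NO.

CNF form of G:
  S -> T0 B | T0 C | T0 T1 | a
  A -> T0 T1
  B -> C X2 | T0 X3 | b
  C -> T0 B | T0 T0 | b
  T0 -> b
  T1 -> a
  X2 -> T0 T1
  X3 -> S C

CYK table (by increasing span):
  T[0,0] 'b' = {B,C,T0}  orig:{B,C}
  T[1,1] 'b' = {B,C,T0}  orig:{B,C}
  T[2,2] 'b' = {B,C,T0}  orig:{B,C}
  T[3,3] 'a' = {S,T1}  orig:{S}
  T[4,4] 'b' = {B,C,T0}  orig:{B,C}
  T[5,5] 'a' = {S,T1}  orig:{S}
  T[0,1] 'bb' = {C,S}
  T[1,2] 'bb' = {C,S}
  T[2,3] 'ba' = {A,S,X2}  orig:{A,S}
  T[3,4] 'ab' = {X3}  orig:{}
  T[4,5] 'ba' = {A,S,X2}  orig:{A,S}
  T[0,2] 'bbb' = {S,X3}  orig:{S}
  T[1,3] 'bba' = {B}
  T[2,4] 'bab' = {B,X3}  orig:{B}
  T[3,5] 'aba' = ∅
  T[0,3] 'bbba' = {B,C,S}
  T[1,4] 'bbab' = {B,C,S}
  T[2,5] 'baba' = ∅
  T[0,4] 'bbbab' = {C,S,X3}  orig:{C,S}
  T[1,5] 'bbaba' = ∅
  T[0,5] 'bbbaba' = {B}

S ∉ T[0,5] ⇒ NO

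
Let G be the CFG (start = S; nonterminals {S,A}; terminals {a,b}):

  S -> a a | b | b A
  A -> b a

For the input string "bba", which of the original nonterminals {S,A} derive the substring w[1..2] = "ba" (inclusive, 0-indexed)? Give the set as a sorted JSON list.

Convert to CNF:
  S -> T0 A | T1 T1 | b
  A -> T0 T1
  T0 -> b
  T1 -> a

Fill CYK table bottom-up — only the sub-triangle for w[1..2]:
  cell(1,1) b: {S,T0}  orig:{S}
  cell(2,2) a: {T1}  orig:{}
  cell(1,2) ba: {A}

Original NTs in T[1,2] deriving "ba": ["A"]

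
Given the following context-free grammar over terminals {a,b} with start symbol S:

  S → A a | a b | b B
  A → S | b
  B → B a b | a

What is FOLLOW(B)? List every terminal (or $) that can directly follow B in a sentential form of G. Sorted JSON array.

FIRST iteration:
iter 1:
  A via A→b: +{b}
  B via B→a: +{a}
  S via S→A a: +{b}
  S via S→a b: +{a}
  FIRST[S]={a,b}  FIRST[A]={b}  FIRST[B]={a}
iter 2:
  A via A→S: +{a}
  FIRST[S]={a,b}  FIRST[A]={a,b}  FIRST[B]={a}
iter 3: — fixpoint
  FIRST[S]={a,b}  FIRST[A]={a,b}  FIRST[B]={a}

Compute FOLLOW by fixpoint:
seed FOLLOW(S) with $
round 1:
  B→B a b: FOLLOW(B) ⊇ FIRST(a) = {a}; new: +{a}
  S→A a: FOLLOW(A) ⊇ FIRST(a) = {a}; new: +{a}
  S→b B: FOLLOW(B) ⊇ FOLLOW(S) ⊇ {$}; new: +{$}
  FOLLOW(S)={$}  FOLLOW(A)={a}  FOLLOW(B)={$,a}
round 2:
  A→S: FOLLOW(S) ⊇ FOLLOW(A) ⊇ {a}; new: +{a}
  FOLLOW(S)={$,a}  FOLLOW(A)={a}  FOLLOW(B)={$,a}
round 3: (no change)
  FOLLOW(S)={$,a}  FOLLOW(A)={a}  FOLLOW(B)={$,a}

FOLLOW(B) = ["$", "a"]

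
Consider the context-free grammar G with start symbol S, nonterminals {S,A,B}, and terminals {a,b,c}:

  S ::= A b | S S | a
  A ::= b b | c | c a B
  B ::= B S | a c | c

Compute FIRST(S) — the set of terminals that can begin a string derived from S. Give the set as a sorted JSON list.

FIRST iteration:
[1]
  A via A→b b: +{b}
  A via A→c: +{c}
  B via B→a c: +{a}
  B via B→c: +{c}
  S via S→A b: +{b,c}
  S via S→a: +{a}
  S: {a,b,c}  A: {b,c}  B: {a,c}
[2] (stable)
  S: {a,b,c}  A: {b,c}  B: {a,c}

FIRST(S) = ["a", "b", "c"]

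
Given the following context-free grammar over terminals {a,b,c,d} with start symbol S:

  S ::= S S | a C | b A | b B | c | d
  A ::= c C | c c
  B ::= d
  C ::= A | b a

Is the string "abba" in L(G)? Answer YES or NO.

Convert to CNF:
  S -> S S | T1 A | T1 B | T2 C | c | d
  A -> T0 C | T0 T0
  B -> d
  C -> T0 C | T0 T0 | T1 T2
  T0 -> c
  T1 -> b
  T2 -> a

CYK table (by increasing span):
  T[0,0] 'a' = {T2}  orig:{}
  T[1,1] 'b' = {T1}  orig:{}
  T[2,2] 'b' = {T1}  orig:{}
  T[3,3] 'a' = {T2}  orig:{}
  T[0,1] 'ab' = ∅
  T[1,2] 'bb' = ∅
  T[2,3] 'ba' = {C}
  T[0,2] 'abb' = ∅
  T[1,3] 'bba' = ∅
  T[0,3] 'abba' = ∅

S ∉ T[0,3] ⇒ NO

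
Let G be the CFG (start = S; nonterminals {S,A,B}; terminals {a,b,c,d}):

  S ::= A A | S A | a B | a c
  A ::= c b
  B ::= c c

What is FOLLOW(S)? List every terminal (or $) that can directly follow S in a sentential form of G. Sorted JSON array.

Compute FIRST by fixpoint:
[1]
  A via A→c b: +{c}
  B via B→c c: +{c}
  S via S→A A: +{c}
  S via S→a B: +{a}
  FIRST[S]={a,c}  FIRST[A]={c}  FIRST[B]={c}
[2] (stable)
  FIRST[S]={a,c}  FIRST[A]={c}  FIRST[B]={c}

FOLLOW iteration:
initialize: $ ∈ FOLLOW(S)
iter 1:
  S→A A: FOLLOW(A) ⊇ FIRST(A) = {c}; new: +{c}
  S→A A: FOLLOW(A) ⊇ FOLLOW(S) ⊇ {$}; new: +{$}
  S→S A: FOLLOW(S) ⊇ FIRST(A) = {c}; new: +{c}
  S→a B: FOLLOW(B) ⊇ FOLLOW(S) ⊇ {$,c}; new: +{$,c}
  FOLLOW(S)={$,c}  FOLLOW(A)={$,c}  FOLLOW(B)={$,c}
iter 2: (stable)
  FOLLOW(S)={$,c}  FOLLOW(A)={$,c}  FOLLOW(B)={$,c}

FOLLOW(S) = ["$", "c"]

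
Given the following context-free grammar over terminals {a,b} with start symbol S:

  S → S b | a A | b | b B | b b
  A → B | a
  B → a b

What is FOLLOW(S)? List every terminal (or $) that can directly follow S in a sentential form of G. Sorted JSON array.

FIRST iteration:
[1]
  A via A→a: +{a}
  B via B→a b: +{a}
  S via S→a A: +{a}
  S via S→b: +{b}
  FIRST(S)={a,b}  FIRST(A)={a}  FIRST(B)={a}
[2] (stable)
  FIRST(S)={a,b}  FIRST(A)={a}  FIRST(B)={a}

FOLLOW iteration:
seed FOLLOW(S) with $
iter 1:
  S→S b: FOLLOW(S) ⊇ FIRST(b) = {b}; new: +{b}
  S→a A: FOLLOW(A) ⊇ FOLLOW(S) ⊇ {$,b}; new: +{$,b}
  S→b B: FOLLOW(B) ⊇ FOLLOW(S) ⊇ {$,b}; new: +{$,b}
  FOLLOW(S)={$,b}  FOLLOW(A)={$,b}  FOLLOW(B)={$,b}
iter 2: (no change)
  FOLLOW(S)={$,b}  FOLLOW(A)={$,b}  FOLLOW(B)={$,b}

FOLLOW(S) = ["$", "b"]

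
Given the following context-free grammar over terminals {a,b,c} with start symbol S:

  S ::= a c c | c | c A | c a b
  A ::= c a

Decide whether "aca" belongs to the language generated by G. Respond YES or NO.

CNF form of G:
  S -> T0 A | T0 X4 | T1 X3 | c
  A -> T0 T1
  T0 -> c
  T1 -> a
  T2 -> b
  X3 -> T0 T0
  X4 -> T1 T2

CYK table (by increasing span):
  [0..0]={T1}  "a"  orig:{}
  [1..1]={S,T0}  "c"  orig:{S}
  [2..2]={T1}  "a"  orig:{}
  [0..1]=∅  "ac"
  [1..2]={A}  "ca"
  [0..2]=∅  "aca"

S ∉ T[0,2] ⇒ NO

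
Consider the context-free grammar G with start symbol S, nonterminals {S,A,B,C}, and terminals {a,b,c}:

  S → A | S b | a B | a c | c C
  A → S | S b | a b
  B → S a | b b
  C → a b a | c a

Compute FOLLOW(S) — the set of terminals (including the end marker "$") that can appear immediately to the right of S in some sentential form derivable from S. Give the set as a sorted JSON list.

FIRST sets, iterate to fixpoint:
round 1:
  A via A→a b: +{a}
  B via B→b b: +{b}
  C via C→a b a: +{a}
  C via C→c a: +{c}
  S via S→A: +{a}
  S via S→c C: +{c}
  FIRST[S]={a,c}  FIRST[A]={a}  FIRST[B]={b}  FIRST[C]={a,c}
round 2:
  A via A→S: +{c}
  B via B→S a: +{a,c}
  FIRST[S]={a,c}  FIRST[A]={a,c}  FIRST[B]={a,b,c}  FIRST[C]={a,c}
round 3: (stable)
  FIRST[S]={a,c}  FIRST[A]={a,c}  FIRST[B]={a,b,c}  FIRST[C]={a,c}

FOLLOW iteration:
FOLLOW(S) := {$}
round 1:
  A→S b: FOLLOW(S) ⊇ FIRST(b) = {b}; new: +{b}
  B→S a: FOLLOW(S) ⊇ FIRST(a) = {a}; new: +{a}
  S→A: FOLLOW(A) ⊇ FOLLOW(S) ⊇ {$,a,b}; new: +{$,a,b}
  S→a B: FOLLOW(B) ⊇ FOLLOW(S) ⊇ {$,a,b}; new: +{$,a,b}
  S→c C: FOLLOW(C) ⊇ FOLLOW(S) ⊇ {$,a,b}; new: +{$,a,b}
  S: {$,a,b}  A: {$,a,b}  B: {$,a,b}  C: {$,a,b}
round 2: done
  S: {$,a,b}  A: {$,a,b}  B: {$,a,b}  C: {$,a,b}

FOLLOW(S) = ["$", "a", "b"]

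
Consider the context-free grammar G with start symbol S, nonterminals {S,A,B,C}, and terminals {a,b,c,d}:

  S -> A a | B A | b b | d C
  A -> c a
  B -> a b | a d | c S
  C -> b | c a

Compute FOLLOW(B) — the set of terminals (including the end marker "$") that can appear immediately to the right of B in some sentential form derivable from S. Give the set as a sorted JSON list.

FIRST iteration:
pass 1:
  A via A→c a: +{c}
  B via B→a b: +{a}
  B via B→c S: +{c}
  C via C→b: +{b}
  C via C→c a: +{c}
  S via S→A a: +{c}
  S via S→B A: +{a}
  S via S→b b: +{b}
  S via S→d C: +{d}
  FIRST(S)={a,b,c,d}  FIRST(A)={c}  FIRST(B)={a,c}  FIRST(C)={b,c}
pass 2: (no change)
  FIRST(S)={a,b,c,d}  FIRST(A)={c}  FIRST(B)={a,c}  FIRST(C)={b,c}

FOLLOW sets:
FOLLOW(S) := {$}
iter 1:
  S→A a: FOLLOW(A) ⊇ FIRST(a) = {a}; new: +{a}
  S→B A: FOLLOW(B) ⊇ FIRST(A) = {c}; new: +{c}
  S→B A: FOLLOW(A) ⊇ FOLLOW(S) ⊇ {$}; new: +{$}
  S→d C: FOLLOW(C) ⊇ FOLLOW(S) ⊇ {$}; new: +{$}
  S: {$}  A: {$,a}  B: {c}  C: {$}
iter 2:
  B→c S: FOLLOW(S) ⊇ FOLLOW(B) ⊇ {c}; new: +{c}
  S→B A: FOLLOW(A) ⊇ FOLLOW(S) ⊇ {$,c}; new: +{c}
  S→d C: FOLLOW(C) ⊇ FOLLOW(S) ⊇ {$,c}; new: +{c}
  S: {$,c}  A: {$,a,c}  B: {c}  C: {$,c}
iter 3: — fixpoint
  S: {$,c}  A: {$,a,c}  B: {c}  C: {$,c}

FOLLOW(B) = ["c"]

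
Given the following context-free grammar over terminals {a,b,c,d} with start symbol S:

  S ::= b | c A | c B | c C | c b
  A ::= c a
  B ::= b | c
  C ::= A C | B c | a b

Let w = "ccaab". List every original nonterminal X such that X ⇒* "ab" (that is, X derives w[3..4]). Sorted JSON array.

Convert to CNF:
  S -> T0 A | T0 B | T0 C | T0 T2 | b
  A -> T0 T1
  B -> b | c
  C -> A C | B T0 | T1 T2
  T0 -> c
  T1 -> a
  T2 -> b

CYK table (by increasing span) (cells [i..j] with 3 ≤ i ≤ j ≤ 4 only):
  cell(3,3) a: {T1}  orig:{}
  cell(4,4) b: {B,S,T2}  orig:{B,S}
  cell(3,4) ab: {C}

Original NTs in T[3,4] deriving "ab": ["C"]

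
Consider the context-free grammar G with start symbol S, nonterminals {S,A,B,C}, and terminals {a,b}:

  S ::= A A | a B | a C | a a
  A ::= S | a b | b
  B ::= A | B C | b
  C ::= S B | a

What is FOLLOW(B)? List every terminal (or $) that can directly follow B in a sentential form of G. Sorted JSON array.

FIRST sets, iterate to fixpoint:
pass 1:
  A via A→a b: +{a}
  A via A→b: +{b}
  B via B→A: +{a,b}
  C via C→a: +{a}
  S via S→A A: +{a,b}
  S: {a,b}  A: {a,b}  B: {a,b}  C: {a}
pass 2:
  C via C→S B: +{b}
  S: {a,b}  A: {a,b}  B: {a,b}  C: {a,b}
pass 3: done
  S: {a,b}  A: {a,b}  B: {a,b}  C: {a,b}

FOLLOW iteration:
FOLLOW(S) := {$}
[1]
  B→B C: FOLLOW(B) ⊇ FIRST(C) = {a,b}; new: +{a,b}
  B→B C: FOLLOW(C) ⊇ FOLLOW(B) ⊇ {a,b}; new: +{a,b}
  C→S B: FOLLOW(S) ⊇ FIRST(B) = {a,b}; new: +{a,b}
  S→A A: FOLLOW(A) ⊇ FIRST(A) = {a,b}; new: +{a,b}
  S→A A: FOLLOW(A) ⊇ FOLLOW(S) ⊇ {$,a,b}; new: +{$}
  S→a B: FOLLOW(B) ⊇ FOLLOW(S) ⊇ {$,a,b}; new: +{$}
  S→a C: FOLLOW(C) ⊇ FOLLOW(S) ⊇ {$,a,b}; new: +{$}
  S: {$,a,b}  A: {$,a,b}  B: {$,a,b}  C: {$,a,b}
[2] done
  S: {$,a,b}  A: {$,a,b}  B: {$,a,b}  C: {$,a,b}

FOLLOW(B) = ["$", "a", "b"]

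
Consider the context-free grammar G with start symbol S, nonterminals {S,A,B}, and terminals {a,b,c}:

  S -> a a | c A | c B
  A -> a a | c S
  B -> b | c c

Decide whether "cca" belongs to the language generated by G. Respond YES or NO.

Convert to CNF:
  S -> T0 T0 | T1 A | T1 B
  A -> T0 T0 | T1 S
  B -> T1 T1 | b
  T0 -> a
  T1 -> c

CYK table (by increasing span):
  cell(0,0) c: {T1}  orig:{}
  cell(1,1) c: {T1}  orig:{}
  cell(2,2) a: {T0}  orig:{}
  cell(0,1) cc: {B}
  cell(1,2) ca: ∅
  cell(0,2) cca: ∅

S ∉ T[0,2] ⇒ NO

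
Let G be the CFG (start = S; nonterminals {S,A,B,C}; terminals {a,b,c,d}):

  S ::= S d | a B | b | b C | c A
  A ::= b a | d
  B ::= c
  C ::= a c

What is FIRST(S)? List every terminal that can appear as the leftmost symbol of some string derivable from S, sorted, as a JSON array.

FIRST iteration:
round 1:
  A via A→b a: +{b}
  A via A→d: +{d}
  B via B→c: +{c}
  C via C→a c: +{a}
  S via S→a B: +{a}
  S via S→b: +{b}
  S via S→c A: +{c}
  S: {a,b,c}  A: {b,d}  B: {c}  C: {a}
round 2: — fixpoint
  S: {a,b,c}  A: {b,d}  B: {c}  C: {a}

FIRST(S) = ["a", "b", "c"]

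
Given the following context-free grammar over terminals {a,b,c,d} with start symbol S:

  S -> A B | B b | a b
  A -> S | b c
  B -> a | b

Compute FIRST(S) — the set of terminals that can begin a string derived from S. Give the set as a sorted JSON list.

Compute FIRST by fixpoint:
iter 1:
  A via A→b c: +{b}
  B via B→a: +{a}
  B via B→b: +{b}
  S via S→A B: +{b}
  S via S→B b: +{a}
  FIRST(S)={a,b}  FIRST(A)={b}  FIRST(B)={a,b}
iter 2:
  A via A→S: +{a}
  FIRST(S)={a,b}  FIRST(A)={a,b}  FIRST(B)={a,b}
iter 3: (stable)
  FIRST(S)={a,b}  FIRST(A)={a,b}  FIRST(B)={a,b}

FIRST(S) = ["a", "b"]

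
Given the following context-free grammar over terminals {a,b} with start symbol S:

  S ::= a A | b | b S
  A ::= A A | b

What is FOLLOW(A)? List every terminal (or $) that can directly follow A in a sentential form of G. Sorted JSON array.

Compute FIRST by fixpoint:
pass 1:
  A via A→b: +{b}
  S via S→a A: +{a}
  S via S→b: +{b}
  FIRST[S]={a,b}  FIRST[A]={b}
pass 2: — fixpoint
  FIRST[S]={a,b}  FIRST[A]={b}

FOLLOW sets:
seed FOLLOW(S) with $
iter 1:
  A→A A: FOLLOW(A) ⊇ FIRST(A) = {b}; new: +{b}
  S→a A: FOLLOW(A) ⊇ FOLLOW(S) ⊇ {$}; new: +{$}
  S: {$}  A: {$,b}
iter 2: — fixpoint
  S: {$}  A: {$,b}

FOLLOW(A) = ["$", "b"]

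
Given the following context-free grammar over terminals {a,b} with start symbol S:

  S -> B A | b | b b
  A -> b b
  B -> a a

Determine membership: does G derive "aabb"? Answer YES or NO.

Convert to CNF:
  S -> B A | T0 T0 | b
  A -> T0 T0
  B -> T1 T1
  T0 -> b
  T1 -> a

CYK fill:
  cell(0,0) a: {T1}  orig:{}
  cell(1,1) a: {T1}  orig:{}
  cell(2,2) b: {S,T0}  orig:{S}
  cell(3,3) b: {S,T0}  orig:{S}
  cell(0,1) aa: {B}
  cell(1,2) ab: ∅
  cell(2,3) bb: {A,S}
  cell(0,2) aab: ∅
  cell(1,3) abb: ∅
  cell(0,3) aabb: {S}

S ∈ T[0,3] ⇒ YES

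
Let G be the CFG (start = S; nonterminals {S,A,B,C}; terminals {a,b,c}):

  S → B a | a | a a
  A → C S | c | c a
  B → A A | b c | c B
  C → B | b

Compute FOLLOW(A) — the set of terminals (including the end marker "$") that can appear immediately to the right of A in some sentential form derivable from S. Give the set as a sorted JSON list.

Compute FIRST by fixpoint:
pass 1:
  A via A→c: +{c}
  B via B→A A: +{c}
  B via B→b c: +{b}
  C via C→B: +{b,c}
  S via S→B a: +{b,c}
  S via S→a: +{a}
  FIRST(S)={a,b,c}  FIRST(A)={c}  FIRST(B)={b,c}  FIRST(C)={b,c}
pass 2:
  A via A→C S: +{b}
  FIRST(S)={a,b,c}  FIRST(A)={b,c}  FIRST(B)={b,c}  FIRST(C)={b,c}
pass 3: (no change)
  FIRST(S)={a,b,c}  FIRST(A)={b,c}  FIRST(B)={b,c}  FIRST(C)={b,c}

Compute FOLLOW by fixpoint:
initialize: $ ∈ FOLLOW(S)
pass 1:
  A→C S: FOLLOW(C) ⊇ FIRST(S) = {a,b,c}; new: +{a,b,c}
  B→A A: FOLLOW(A) ⊇ FIRST(A) = {b,c}; new: +{b,c}
  C→B: FOLLOW(B) ⊇ FOLLOW(C) ⊇ {a,b,c}; new: +{a,b,c}
  S: {$}  A: {b,c}  B: {a,b,c}  C: {a,b,c}
pass 2:
  A→C S: FOLLOW(S) ⊇ FOLLOW(A) ⊇ {b,c}; new: +{b,c}
  B→A A: FOLLOW(A) ⊇ FOLLOW(B) ⊇ {a,b,c}; new: +{a}
  S: {$,b,c}  A: {a,b,c}  B: {a,b,c}  C: {a,b,c}
pass 3:
  A→C S: FOLLOW(S) ⊇ FOLLOW(A) ⊇ {a,b,c}; new: +{a}
  S: {$,a,b,c}  A: {a,b,c}  B: {a,b,c}  C: {a,b,c}
pass 4: — fixpoint
  S: {$,a,b,c}  A: {a,b,c}  B: {a,b,c}  C: {a,b,c}

FOLLOW(A) = ["a", "b", "c"]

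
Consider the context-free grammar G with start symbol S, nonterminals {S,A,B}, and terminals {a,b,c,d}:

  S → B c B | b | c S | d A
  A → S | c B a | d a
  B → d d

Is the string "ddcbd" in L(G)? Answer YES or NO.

CNF form of G:
  S -> B X5 | T0 S | T2 A | b
  A -> B X3 | T0 S | T0 X4 | T2 A | T2 T1 | b
  B -> T2 T2
  T0 -> c
  T1 -> a
  T2 -> d
  X3 -> T0 B
  X4 -> B T1
  X5 -> T0 B

Fill CYK table bottom-up:
  [0..0]={T2}  "d"  orig:{}
  [1..1]={T2}  "d"  orig:{}
  [2..2]={T0}  "c"  orig:{}
  [3..3]={A,S}  "b"
  [4..4]={T2}  "d"  orig:{}
  [0..1]={B}  "dd"
  [1..2]=∅  "dc"
  [2..3]={A,S}  "cb"
  [3..4]=∅  "bd"
  [0..2]=∅  "ddc"
  [1..3]={A,S}  "dcb"
  [2..4]=∅  "cbd"
  [0..3]={A,S}  "ddcb"
  [1..4]=∅  "dcbd"
  [0..4]=∅  "ddcbd"

S ∉ T[0,4] ⇒ NO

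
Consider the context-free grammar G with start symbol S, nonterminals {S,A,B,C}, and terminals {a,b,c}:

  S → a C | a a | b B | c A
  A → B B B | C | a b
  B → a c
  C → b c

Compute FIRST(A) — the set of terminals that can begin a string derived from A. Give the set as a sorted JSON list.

Compute FIRST by fixpoint:
iter 1:
  A via A→a b: +{a}
  B via B→a c: +{a}
  C via C→b c: +{b}
  S via S→a C: +{a}
  S via S→b B: +{b}
  S via S→c A: +{c}
  FIRST(S)={a,b,c}  FIRST(A)={a}  FIRST(B)={a}  FIRST(C)={b}
iter 2:
  A via A→C: +{b}
  FIRST(S)={a,b,c}  FIRST(A)={a,b}  FIRST(B)={a}  FIRST(C)={b}
iter 3: (no change)
  FIRST(S)={a,b,c}  FIRST(A)={a,b}  FIRST(B)={a}  FIRST(C)={b}

FIRST(A) = ["a", "b"]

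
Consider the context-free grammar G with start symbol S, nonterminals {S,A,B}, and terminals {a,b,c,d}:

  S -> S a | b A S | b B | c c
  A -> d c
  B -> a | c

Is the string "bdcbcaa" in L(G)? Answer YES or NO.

Convert to CNF:
  S -> S T2 | T1 T1 | T3 B | T3 X4
  A -> T0 T1
  B -> a | c
  T0 -> d
  T1 -> c
  T2 -> a
  T3 -> b
  X4 -> A S

CYK fill:
  cell(0,0) b: {T3}  orig:{}
  cell(1,1) d: {T0}  orig:{}
  cell(2,2) c: {B,T1}  orig:{B}
  cell(3,3) b: {T3}  orig:{}
  cell(4,4) c: {B,T1}  orig:{B}
  cell(5,5) a: {B,T2}  orig:{B}
  cell(6,6) a: {B,T2}  orig:{B}
  cell(0,1) bd: ∅
  cell(1,2) dc: {A}
  cell(2,3) cb: ∅
  cell(3,4) bc: {S}
  cell(4,5) ca: ∅
  cell(5,6) aa: ∅
  cell(0,2) bdc: ∅
  cell(1,3) dcb: ∅
  cell(2,4) cbc: ∅
  cell(3,5) bca: {S}
  cell(4,6) caa: ∅
  cell(0,3) bdcb: ∅
  cell(1,4) dcbc: {X4}  orig:{}
  cell(2,5) cbca: ∅
  cell(3,6) bcaa: {S}
  cell(0,4) bdcbc: {S}
  cell(1,5) dcbca: {X4}  orig:{}
  cell(2,6) cbcaa: ∅
  cell(0,5) bdcbca: {S}
  cell(1,6) dcbcaa: {X4}  orig:{}
  cell(0,6) bdcbcaa: {S}

S ∈ T[0,6] ⇒ YES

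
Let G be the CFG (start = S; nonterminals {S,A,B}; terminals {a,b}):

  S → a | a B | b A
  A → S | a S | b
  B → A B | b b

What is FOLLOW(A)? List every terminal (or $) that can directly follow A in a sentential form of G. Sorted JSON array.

FIRST iteration:
round 1:
  A via A→a S: +{a}
  A via A→b: +{b}
  B via B→A B: +{a,b}
  S via S→a: +{a}
  S via S→b A: +{b}
  FIRST[S]={a,b}  FIRST[A]={a,b}  FIRST[B]={a,b}
round 2: done
  FIRST[S]={a,b}  FIRST[A]={a,b}  FIRST[B]={a,b}

FOLLOW sets:
seed FOLLOW(S) with $
round 1:
  B→A B: FOLLOW(A) ⊇ FIRST(B) = {a,b}; new: +{a,b}
  S→a B: FOLLOW(B) ⊇ FOLLOW(S) ⊇ {$}; new: +{$}
  S→b A: FOLLOW(A) ⊇ FOLLOW(S) ⊇ {$}; new: +{$}
  FOLLOW[S]={$}  FOLLOW[A]={$,a,b}  FOLLOW[B]={$}
round 2:
  A→S: FOLLOW(S) ⊇ FOLLOW(A) ⊇ {$,a,b}; new: +{a,b}
  S→a B: FOLLOW(B) ⊇ FOLLOW(S) ⊇ {$,a,b}; new: +{a,b}
  FOLLOW[S]={$,a,b}  FOLLOW[A]={$,a,b}  FOLLOW[B]={$,a,b}
round 3: (no change)
  FOLLOW[S]={$,a,b}  FOLLOW[A]={$,a,b}  FOLLOW[B]={$,a,b}

FOLLOW(A) = ["$", "a", "b"]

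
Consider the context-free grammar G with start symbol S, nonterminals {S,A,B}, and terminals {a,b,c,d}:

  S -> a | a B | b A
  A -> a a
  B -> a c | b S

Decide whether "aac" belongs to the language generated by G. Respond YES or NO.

Convert to CNF:
  S -> T0 B | T2 A | a
  A -> T0 T0
  B -> T0 T1 | T2 S
  T0 -> a
  T1 -> c
  T2 -> b

Fill CYK table bottom-up:
  [0..0]={S,T0}  "a"  orig:{S}
  [1..1]={S,T0}  "a"  orig:{S}
  [2..2]={T1}  "c"  orig:{}
  [0..1]={A}  "aa"
  [1..2]={B}  "ac"
  [0..2]={S}  "aac"

S ∈ T[0,2] ⇒ YES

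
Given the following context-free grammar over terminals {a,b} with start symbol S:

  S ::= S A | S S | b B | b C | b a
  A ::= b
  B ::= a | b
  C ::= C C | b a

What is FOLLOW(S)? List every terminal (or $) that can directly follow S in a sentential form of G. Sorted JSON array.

Compute FIRST by fixpoint:
iter 1:
  A via A→b: +{b}
  B via B→a: +{a}
  B via B→b: +{b}
  C via C→b a: +{b}
  S via S→b B: +{b}
  S: {b}  A: {b}  B: {a,b}  C: {b}
iter 2: (no change)
  S: {b}  A: {b}  B: {a,b}  C: {b}

FOLLOW iteration:
FOLLOW(S) := {$}
iter 1:
  C→C C: FOLLOW(C) ⊇ FIRST(C) = {b}; new: +{b}
  S→S A: FOLLOW(S) ⊇ FIRST(A) = {b}; new: +{b}
  S→S A: FOLLOW(A) ⊇ FOLLOW(S) ⊇ {$,b}; new: +{$,b}
  S→b B: FOLLOW(B) ⊇ FOLLOW(S) ⊇ {$,b}; new: +{$,b}
  S→b C: FOLLOW(C) ⊇ FOLLOW(S) ⊇ {$,b}; new: +{$}
  S: {$,b}  A: {$,b}  B: {$,b}  C: {$,b}
iter 2: — fixpoint
  S: {$,b}  A: {$,b}  B: {$,b}  C: {$,b}

FOLLOW(S) = ["$", "b"]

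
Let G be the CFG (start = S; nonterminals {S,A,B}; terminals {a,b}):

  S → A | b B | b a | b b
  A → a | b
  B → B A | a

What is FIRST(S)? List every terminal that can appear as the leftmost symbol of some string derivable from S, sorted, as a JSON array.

FIRST sets, iterate to fixpoint:
iter 1:
  A via A→a: +{a}
  A via A→b: +{b}
  B via B→a: +{a}
  S via S→A: +{a,b}
  FIRST[S]={a,b}  FIRST[A]={a,b}  FIRST[B]={a}
iter 2: (stable)
  FIRST[S]={a,b}  FIRST[A]={a,b}  FIRST[B]={a}

FIRST(S) = ["a", "b"]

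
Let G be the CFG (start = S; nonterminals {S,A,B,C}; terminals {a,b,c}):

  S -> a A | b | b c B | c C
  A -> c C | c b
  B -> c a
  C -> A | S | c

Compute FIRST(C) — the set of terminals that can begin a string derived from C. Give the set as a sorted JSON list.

FIRST sets, iterate to fixpoint:
[1]
  A via A→c C: +{c}
  B via B→c a: +{c}
  C via C→A: +{c}
  S via S→a A: +{a}
  S via S→b: +{b}
  S via S→c C: +{c}
  FIRST(S)={a,b,c}  FIRST(A)={c}  FIRST(B)={c}  FIRST(C)={c}
[2]
  C via C→S: +{a,b}
  FIRST(S)={a,b,c}  FIRST(A)={c}  FIRST(B)={c}  FIRST(C)={a,b,c}
[3] — fixpoint
  FIRST(S)={a,b,c}  FIRST(A)={c}  FIRST(B)={c}  FIRST(C)={a,b,c}

FIRST(C) = ["a", "b", "c"]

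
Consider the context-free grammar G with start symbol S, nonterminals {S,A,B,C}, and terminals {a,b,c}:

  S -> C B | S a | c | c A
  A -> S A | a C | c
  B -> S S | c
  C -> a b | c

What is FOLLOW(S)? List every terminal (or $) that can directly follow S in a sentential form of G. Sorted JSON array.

FIRST iteration:
round 1:
  A via A→a C: +{a}
  A via A→c: +{c}
  B via B→c: +{c}
  C via C→a b: +{a}
  C via C→c: +{c}
  S via S→C B: +{a,c}
  FIRST(S)={a,c}  FIRST(A)={a,c}  FIRST(B)={c}  FIRST(C)={a,c}
round 2:
  B via B→S S: +{a}
  FIRST(S)={a,c}  FIRST(A)={a,c}  FIRST(B)={a,c}  FIRST(C)={a,c}
round 3: (no change)
  FIRST(S)={a,c}  FIRST(A)={a,c}  FIRST(B)={a,c}  FIRST(C)={a,c}

FOLLOW iteration:
seed FOLLOW(S) with $
iter 1:
  A→S A: FOLLOW(S) ⊇ FIRST(A) = {a,c}; new: +{a,c}
  S→C B: FOLLOW(C) ⊇ FIRST(B) = {a,c}; new: +{a,c}
  S→C B: FOLLOW(B) ⊇ FOLLOW(S) ⊇ {$,a,c}; new: +{$,a,c}
  S→c A: FOLLOW(A) ⊇ FOLLOW(S) ⊇ {$,a,c}; new: +{$,a,c}
  FOLLOW[S]={$,a,c}  FOLLOW[A]={$,a,c}  FOLLOW[B]={$,a,c}  FOLLOW[C]={a,c}
iter 2:
  A→a C: FOLLOW(C) ⊇ FOLLOW(A) ⊇ {$,a,c}; new: +{$}
  FOLLOW[S]={$,a,c}  FOLLOW[A]={$,a,c}  FOLLOW[B]={$,a,c}  FOLLOW[C]={$,a,c}
iter 3: done
  FOLLOW[S]={$,a,c}  FOLLOW[A]={$,a,c}  FOLLOW[B]={$,a,c}  FOLLOW[C]={$,a,c}

FOLLOW(S) = ["$", "a", "c"]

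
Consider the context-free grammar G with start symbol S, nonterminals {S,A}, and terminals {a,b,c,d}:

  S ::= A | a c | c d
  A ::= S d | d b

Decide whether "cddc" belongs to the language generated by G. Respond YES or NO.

Convert to CNF:
  S -> S T0 | T0 T1 | T2 T3 | T3 T0
  A -> S T0 | T0 T1
  T0 -> d
  T1 -> b
  T2 -> a
  T3 -> c

CYK fill:
  cell(0,0) c: {T3}  orig:{}
  cell(1,1) d: {T0}  orig:{}
  cell(2,2) d: {T0}  orig:{}
  cell(3,3) c: {T3}  orig:{}
  cell(0,1) cd: {S}
  cell(1,2) dd: ∅
  cell(2,3) dc: ∅
  cell(0,2) cdd: {A,S}
  cell(1,3) ddc: ∅
  cell(0,3) cddc: ∅

S ∉ T[0,3] ⇒ NO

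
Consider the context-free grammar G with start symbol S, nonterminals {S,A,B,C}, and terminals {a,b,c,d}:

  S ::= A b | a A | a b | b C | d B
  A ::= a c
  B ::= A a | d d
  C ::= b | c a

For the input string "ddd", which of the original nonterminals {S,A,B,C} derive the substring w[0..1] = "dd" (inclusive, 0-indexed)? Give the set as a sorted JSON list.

CNF form of G:
  S -> A T3 | T0 A | T0 T3 | T2 B | T3 C
  A -> T0 T1
  B -> A T0 | T2 T2
  C -> T1 T0 | b
  T0 -> a
  T1 -> c
  T2 -> d
  T3 -> b

CYK fill (cells [i..j] with 0 ≤ i ≤ j ≤ 1 only):
  [0..0]={T2}  "d"  orig:{}
  [1..1]={T2}  "d"  orig:{}
  [0..1]={B}  "dd"

Original NTs in T[0,1] deriving "dd": ["B"]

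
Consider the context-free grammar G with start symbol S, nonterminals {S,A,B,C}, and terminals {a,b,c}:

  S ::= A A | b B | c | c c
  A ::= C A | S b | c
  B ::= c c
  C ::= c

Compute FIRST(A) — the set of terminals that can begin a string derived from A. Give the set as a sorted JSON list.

Compute FIRST by fixpoint:
iter 1:
  A via A→c: +{c}
  B via B→c c: +{c}
  C via C→c: +{c}
  S via S→A A: +{c}
  S via S→b B: +{b}
  FIRST(S)={b,c}  FIRST(A)={c}  FIRST(B)={c}  FIRST(C)={c}
iter 2:
  A via A→S b: +{b}
  FIRST(S)={b,c}  FIRST(A)={b,c}  FIRST(B)={c}  FIRST(C)={c}
iter 3: — fixpoint
  FIRST(S)={b,c}  FIRST(A)={b,c}  FIRST(B)={c}  FIRST(C)={c}

FIRST(A) = ["b", "c"]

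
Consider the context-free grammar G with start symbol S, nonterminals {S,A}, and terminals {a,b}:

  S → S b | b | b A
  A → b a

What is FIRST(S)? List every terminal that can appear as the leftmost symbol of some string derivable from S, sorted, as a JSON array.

FIRST iteration:
pass 1:
  A via A→b a: +{b}
  S via S→b: +{b}
  S: {b}  A: {b}
pass 2: — fixpoint
  S: {b}  A: {b}

FIRST(S) = ["b"]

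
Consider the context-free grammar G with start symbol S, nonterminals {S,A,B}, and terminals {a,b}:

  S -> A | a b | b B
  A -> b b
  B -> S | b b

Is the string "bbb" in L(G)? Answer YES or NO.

Convert to CNF:
  S -> T0 B | T0 T0 | T1 T0
  A -> T0 T0
  B -> T0 B | T0 T0 | T1 T0
  T0 -> b
  T1 -> a

CYK table (by increasing span):
  [0..0]={T0}  "b"  orig:{}
  [1..1]={T0}  "b"  orig:{}
  [2..2]={T0}  "b"  orig:{}
  [0..1]={A,B,S}  "bb"
  [1..2]={A,B,S}  "bb"
  [0..2]={B,S}  "bbb"

S ∈ T[0,2] ⇒ YES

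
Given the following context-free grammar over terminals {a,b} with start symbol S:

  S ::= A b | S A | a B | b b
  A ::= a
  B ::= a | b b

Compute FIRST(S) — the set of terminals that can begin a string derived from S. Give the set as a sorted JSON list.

FIRST sets, iterate to fixpoint:
pass 1:
  A via A→a: +{a}
  B via B→a: +{a}
  B via B→b b: +{b}
  S via S→A b: +{a}
  S via S→b b: +{b}
  FIRST[S]={a,b}  FIRST[A]={a}  FIRST[B]={a,b}
pass 2: done
  FIRST[S]={a,b}  FIRST[A]={a}  FIRST[B]={a,b}

FIRST(S) = ["a", "b"]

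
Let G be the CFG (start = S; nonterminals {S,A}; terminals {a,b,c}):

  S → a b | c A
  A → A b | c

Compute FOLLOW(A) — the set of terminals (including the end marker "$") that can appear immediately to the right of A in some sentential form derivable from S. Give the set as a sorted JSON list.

Compute FIRST by fixpoint:
[1]
  A via A→c: +{c}
  S via S→a b: +{a}
  S via S→c A: +{c}
  FIRST(S)={a,c}  FIRST(A)={c}
[2] done
  FIRST(S)={a,c}  FIRST(A)={c}

Compute FOLLOW by fixpoint:
initialize: $ ∈ FOLLOW(S)
[1]
  A→A b: FOLLOW(A) ⊇ FIRST(b) = {b}; new: +{b}
  S→c A: FOLLOW(A) ⊇ FOLLOW(S) ⊇ {$}; new: +{$}
  FOLLOW[S]={$}  FOLLOW[A]={$,b}
[2] done
  FOLLOW[S]={$}  FOLLOW[A]={$,b}

FOLLOW(A) = ["$", "b"]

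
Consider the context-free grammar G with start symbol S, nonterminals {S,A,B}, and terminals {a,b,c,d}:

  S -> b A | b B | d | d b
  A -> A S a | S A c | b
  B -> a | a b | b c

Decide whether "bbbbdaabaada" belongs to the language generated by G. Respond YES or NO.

Convert to CNF:
  S -> T2 A | T2 B | T3 T2 | d
  A -> A X4 | S X5 | b
  B -> T0 T2 | T2 T1 | a
  T0 -> a
  T1 -> c
  T2 -> b
  T3 -> d
  X4 -> S T0
  X5 -> A T1

CYK fill:
  T[0,0] 'b' = {A,T2}  orig:{A}
  T[1,1] 'b' = {A,T2}  orig:{A}
  T[2,2] 'b' = {A,T2}  orig:{A}
  T[3,3] 'b' = {A,T2}  orig:{A}
  T[4,4] 'd' = {S,T3}  orig:{S}
  T[5,5] 'a' = {B,T0}  orig:{B}
  T[6,6] 'a' = {B,T0}  orig:{B}
  T[7,7] 'b' = {A,T2}  orig:{A}
  T[8,8] 'a' = {B,T0}  orig:{B}
  T[9,9] 'a' = {B,T0}  orig:{B}
  T[10,10] 'd' = {S,T3}  orig:{S}
  T[11,11] 'a' = {B,T0}  orig:{B}
  T[0,1] 'bb' = {S}
  T[1,2] 'bb' = {S}
  T[2,3] 'bb' = {S}
  T[3,4] 'bd' = ∅
  T[4,5] 'da' = {X4}  orig:{}
  T[5,6] 'aa' = ∅
  T[6,7] 'ab' = {B}
  T[7,8] 'ba' = {S}
  T[8,9] 'aa' = ∅
  T[9,10] 'ad' = ∅
  T[10,11] 'da' = {X4}  orig:{}
  T[0,2] 'bbb' = ∅
  T[1,3] 'bbb' = ∅
  T[2,4] 'bbd' = ∅
  T[3,5] 'bda' = {A}
  T[4,6] 'daa' = ∅
  T[5,7] 'aab' = ∅
  T[6,8] 'aba' = ∅
  T[7,9] 'baa' = {X4}  orig:{}
  T[8,10] 'aad' = ∅
  T[9,11] 'ada' = ∅
  T[0,3] 'bbbb' = ∅
  T[1,4] 'bbbd' = ∅
  T[2,5] 'bbda' = {S}
  T[3,6] 'bdaa' = ∅
  T[4,7] 'daab' = ∅
  T[5,8] 'aaba' = ∅
  T[6,9] 'abaa' = ∅
  T[7,10] 'baad' = ∅
  T[8,11] 'aada' = ∅
  T[0,4] 'bbbbd' = ∅
  T[1,5] 'bbbda' = ∅
  T[2,6] 'bbdaa' = {X4}  orig:{}
  T[3,7] 'bdaab' = ∅
  T[4,8] 'daaba' = ∅
  T[5,9] 'aabaa' = ∅
  T[6,10] 'abaad' = ∅
  T[7,11] 'baada' = ∅
  T[0,5] 'bbbbda' = ∅
  T[1,6] 'bbbdaa' = {A}
  T[2,7] 'bbdaab' = ∅
  T[3,8] 'bdaaba' = ∅
  T[4,9] 'daabaa' = ∅
  T[5,10] 'aabaad' = ∅
  T[6,11] 'abaada' = ∅
  T[0,6] 'bbbbdaa' = {S}
  T[1,7] 'bbbdaab' = ∅
  T[2,8] 'bbdaaba' = ∅
  T[3,9] 'bdaabaa' = ∅
  T[4,10] 'daabaad' = ∅
  T[5,11] 'aabaada' = ∅
  T[0,7] 'bbbbdaab' = ∅
  T[1,8] 'bbbdaaba' = ∅
  T[2,9] 'bbdaabaa' = ∅
  T[3,10] 'bdaabaad' = ∅
  T[4,11] 'daabaada' = ∅
  T[0,8] 'bbbbdaaba' = ∅
  T[1,9] 'bbbdaabaa' = {A}
  T[2,10] 'bbdaabaad' = ∅
  T[3,11] 'bdaabaada' = ∅
  T[0,9] 'bbbbdaabaa' = {S}
  T[1,10] 'bbbdaabaad' = ∅
  T[2,11] 'bbdaabaada' = ∅
  T[0,10] 'bbbbdaabaad' = ∅
  T[1,11] 'bbbdaabaada' = {A}
  T[0,11] 'bbbbdaabaada' = {S}

S ∈ T[0,11] ⇒ YES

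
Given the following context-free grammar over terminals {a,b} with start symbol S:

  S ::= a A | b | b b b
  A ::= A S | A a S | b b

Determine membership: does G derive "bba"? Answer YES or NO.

CNF form of G:
  S -> T0 A | T1 X3 | b
  A -> A S | A X2 | T1 T1
  T0 -> a
  T1 -> b
  X2 -> T0 S
  X3 -> T1 T1

Fill CYK table bottom-up:
  cell(0,0) b: {S,T1}  orig:{S}
  cell(1,1) b: {S,T1}  orig:{S}
  cell(2,2) a: {T0}  orig:{}
  cell(0,1) bb: {A,X3}  orig:{A}
  cell(1,2) ba: ∅
  cell(0,2) bba: ∅

S ∉ T[0,2] ⇒ NO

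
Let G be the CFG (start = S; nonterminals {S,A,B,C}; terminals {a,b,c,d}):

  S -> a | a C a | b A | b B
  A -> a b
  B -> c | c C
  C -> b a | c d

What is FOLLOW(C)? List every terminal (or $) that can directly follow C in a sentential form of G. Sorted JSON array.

Compute FIRST by fixpoint:
pass 1:
  A via A→a b: +{a}
  B via B→c: +{c}
  C via C→b a: +{b}
  C via C→c d: +{c}
  S via S→a: +{a}
  S via S→b A: +{b}
  FIRST(S)={a,b}  FIRST(A)={a}  FIRST(B)={c}  FIRST(C)={b,c}
pass 2: (no change)
  FIRST(S)={a,b}  FIRST(A)={a}  FIRST(B)={c}  FIRST(C)={b,c}

Compute FOLLOW by fixpoint:
FOLLOW(S) := {$}
[1]
  S→a C a: FOLLOW(C) ⊇ FIRST(a) = {a}; new: +{a}
  S→b A: FOLLOW(A) ⊇ FOLLOW(S) ⊇ {$}; new: +{$}
  S→b B: FOLLOW(B) ⊇ FOLLOW(S) ⊇ {$}; new: +{$}
  S: {$}  A: {$}  B: {$}  C: {a}
[2]
  B→c C: FOLLOW(C) ⊇ FOLLOW(B) ⊇ {$}; new: +{$}
  S: {$}  A: {$}  B: {$}  C: {$,a}
[3] done
  S: {$}  A: {$}  B: {$}  C: {$,a}

FOLLOW(C) = ["$", "a"]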